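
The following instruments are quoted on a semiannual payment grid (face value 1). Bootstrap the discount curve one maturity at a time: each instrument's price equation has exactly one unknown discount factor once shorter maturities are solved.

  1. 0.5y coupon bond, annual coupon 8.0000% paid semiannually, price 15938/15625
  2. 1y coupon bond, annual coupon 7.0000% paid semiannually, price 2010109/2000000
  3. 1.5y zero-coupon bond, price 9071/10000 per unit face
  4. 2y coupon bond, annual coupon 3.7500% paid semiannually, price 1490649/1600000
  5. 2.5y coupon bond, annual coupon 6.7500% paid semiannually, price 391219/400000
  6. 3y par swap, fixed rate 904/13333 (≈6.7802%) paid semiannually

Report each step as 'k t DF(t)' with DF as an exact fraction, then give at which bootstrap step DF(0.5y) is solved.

step 1 [0.5y] bond c/2=1/25: DF=(15938/15625 − 1/25·(0))/(1+1/25) = 613/625 ≈ 0.980800
step 2 [1y] bond c/2=7/200: DF=(2010109/2000000 − 7/200·(0.980800))/(1+7/200) = 9379/10000 ≈ 0.937900
step 3 [1.5y] zero: DF = P = 9071/10000 ≈ 0.907100
step 4 [2y] bond c/2=3/160: DF=(1490649/1600000 − 3/160·(0.980800+0.937900+0.907100))/(1+3/160) = 69/80 ≈ 0.862500
step 5 [2.5y] bond c/2=27/800: DF=(391219/400000 − 27/800·(0.980800+0.937900+0.907100+0.862500))/(1+27/800) = 8257/10000 ≈ 0.825700
step 6 [3y] swap r/2=452/13333: DF=(1 − 452/13333·(0.980800+0.937900+0.907100+0.862500+0.825700))/(1+452/13333) = 512/625 ≈ 0.819200

1 1/2 613/625
2 1 9379/10000
3 3/2 9071/10000
4 2 69/80
5 5/2 8257/10000
6 3 512/625
DF(0.5y) is solved at step 1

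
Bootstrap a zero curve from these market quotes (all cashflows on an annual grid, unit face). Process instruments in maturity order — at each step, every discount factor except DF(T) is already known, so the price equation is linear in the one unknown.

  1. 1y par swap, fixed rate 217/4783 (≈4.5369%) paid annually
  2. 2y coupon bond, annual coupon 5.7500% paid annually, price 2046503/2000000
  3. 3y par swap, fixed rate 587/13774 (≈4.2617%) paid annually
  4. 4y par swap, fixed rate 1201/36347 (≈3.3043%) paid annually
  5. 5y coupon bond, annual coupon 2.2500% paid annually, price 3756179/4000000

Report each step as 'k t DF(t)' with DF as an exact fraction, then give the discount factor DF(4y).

step 1 [1y] swap r/1=217/4783: DF=(1 − 217/4783·(0))/(1+217/4783) = 4783/5000 ≈ 0.956600
step 2 [2y] bond c/1=23/400: DF=(2046503/2000000 − 23/400·(0.956600))/(1+23/400) = 2289/2500 ≈ 0.915600
step 3 [3y] swap r/1=587/13774: DF=(1 − 587/13774·(0.956600+0.915600))/(1+587/13774) = 4413/5000 ≈ 0.882600
step 4 [4y] swap r/1=1201/36347: DF=(1 − 1201/36347·(0.956600+0.915600+0.882600))/(1+1201/36347) = 8799/10000 ≈ 0.879900
step 5 [5y] bond c/1=9/400: DF=(3756179/4000000 − 9/400·(0.956600+0.915600+0.882600+0.879900))/(1+9/400) = 524/625 ≈ 0.838400

1 1 4783/5000
2 2 2289/2500
3 3 4413/5000
4 4 8799/10000
5 5 524/625
DF(4y) = 8799/10000 ≈ 0.879900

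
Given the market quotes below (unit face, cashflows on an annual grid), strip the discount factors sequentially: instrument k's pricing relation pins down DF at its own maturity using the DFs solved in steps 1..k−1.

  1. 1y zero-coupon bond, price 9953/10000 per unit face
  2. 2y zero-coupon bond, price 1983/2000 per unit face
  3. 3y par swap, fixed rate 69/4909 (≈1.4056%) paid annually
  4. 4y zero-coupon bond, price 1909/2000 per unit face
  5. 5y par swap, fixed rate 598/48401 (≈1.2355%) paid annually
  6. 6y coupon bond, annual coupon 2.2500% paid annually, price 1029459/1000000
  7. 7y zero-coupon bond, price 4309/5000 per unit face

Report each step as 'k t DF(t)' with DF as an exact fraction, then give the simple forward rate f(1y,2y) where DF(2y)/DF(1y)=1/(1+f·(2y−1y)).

1 1 9953/10000
2 2 1983/2000
3 3 4793/5000
4 4 1909/2000
5 5 4701/5000
6 6 9003/10000
7 7 4309/5000
f(1y,2y) = ((9953/10000)/(1983/2000) − 1)/(1) = 38/9915 ≈ 0.3833%

step 1 [1y] zero: DF = P = 9953/10000 ≈ 0.995300
step 2 [2y] zero: DF = P = 1983/2000 ≈ 0.991500
step 3 [3y] swap r/1=69/4909: DF=(1 − 69/4909·(0.995300+0.991500))/(1+69/4909) = 4793/5000 ≈ 0.958600
step 4 [4y] zero: DF = P = 1909/2000 ≈ 0.954500
step 5 [5y] swap r/1=598/48401: DF=(1 − 598/48401·(0.995300+0.991500+0.958600+0.954500))/(1+598/48401) = 4701/5000 ≈ 0.940200
step 6 [6y] bond c/1=9/400: DF=(1029459/1000000 − 9/400·(0.995300+0.991500+0.958600+0.954500+0.940200))/(1+9/400) = 9003/10000 ≈ 0.900300
step 7 [7y] zero: DF = P = 4309/5000 ≈ 0.861800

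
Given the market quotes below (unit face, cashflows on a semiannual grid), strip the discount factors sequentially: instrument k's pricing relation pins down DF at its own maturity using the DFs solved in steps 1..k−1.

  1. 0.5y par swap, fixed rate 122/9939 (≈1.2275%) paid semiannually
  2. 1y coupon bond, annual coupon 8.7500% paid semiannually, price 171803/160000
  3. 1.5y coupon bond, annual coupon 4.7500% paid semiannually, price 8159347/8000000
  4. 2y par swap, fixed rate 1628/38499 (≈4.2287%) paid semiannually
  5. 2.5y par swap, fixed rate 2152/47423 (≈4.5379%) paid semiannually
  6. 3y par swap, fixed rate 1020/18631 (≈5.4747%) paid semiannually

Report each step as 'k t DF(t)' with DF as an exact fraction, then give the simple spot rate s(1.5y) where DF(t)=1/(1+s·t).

step 1 [0.5y] swap r/2=61/9939: DF=(1 − 61/9939·(0))/(1+61/9939) = 9939/10000 ≈ 0.993900
step 2 [1y] bond c/2=7/160: DF=(171803/160000 − 7/160·(0.993900))/(1+7/160) = 9871/10000 ≈ 0.987100
step 3 [1.5y] bond c/2=19/800: DF=(8159347/8000000 − 19/800·(0.993900+0.987100))/(1+19/800) = 9503/10000 ≈ 0.950300
step 4 [2y] swap r/2=814/38499: DF=(1 − 814/38499·(0.993900+0.987100+0.950300))/(1+814/38499) = 4593/5000 ≈ 0.918600
step 5 [2.5y] swap r/2=1076/47423: DF=(1 − 1076/47423·(0.993900+0.987100+0.950300+0.918600))/(1+1076/47423) = 2231/2500 ≈ 0.892400
step 6 [3y] swap r/2=510/18631: DF=(1 − 510/18631·(0.993900+0.987100+0.950300+0.918600+0.892400))/(1+510/18631) = 847/1000 ≈ 0.847000

1 1/2 9939/10000
2 1 9871/10000
3 3/2 9503/10000
4 2 4593/5000
5 5/2 2231/2500
6 3 847/1000
s(1.5y) = (1/(9503/10000) − 1)/(3/2) = 994/28509 ≈ 3.4866%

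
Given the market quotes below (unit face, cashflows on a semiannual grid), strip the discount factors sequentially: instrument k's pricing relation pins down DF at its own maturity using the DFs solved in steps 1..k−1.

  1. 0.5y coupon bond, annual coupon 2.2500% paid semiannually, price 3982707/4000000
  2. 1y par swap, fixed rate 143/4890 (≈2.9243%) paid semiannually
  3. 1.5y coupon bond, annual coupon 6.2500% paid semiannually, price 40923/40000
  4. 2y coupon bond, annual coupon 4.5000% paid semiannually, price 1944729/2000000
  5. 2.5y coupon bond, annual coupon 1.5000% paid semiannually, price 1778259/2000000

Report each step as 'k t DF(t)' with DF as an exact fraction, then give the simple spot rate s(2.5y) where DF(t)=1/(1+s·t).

1 1/2 4923/5000
2 1 4857/5000
3 3/2 583/625
4 2 4437/5000
5 5/2 534/625
s(2.5y) = (1/(534/625) − 1)/(5/2) = 91/1335 ≈ 6.8165%

step 1 [0.5y] bond c/2=9/800: DF=(3982707/4000000 − 9/800·(0))/(1+9/800) = 4923/5000 ≈ 0.984600
step 2 [1y] swap r/2=143/9780: DF=(1 − 143/9780·(0.984600))/(1+143/9780) = 4857/5000 ≈ 0.971400
step 3 [1.5y] bond c/2=1/32: DF=(40923/40000 − 1/32·(0.984600+0.971400))/(1+1/32) = 583/625 ≈ 0.932800
step 4 [2y] bond c/2=9/400: DF=(1944729/2000000 − 9/400·(0.984600+0.971400+0.932800))/(1+9/400) = 4437/5000 ≈ 0.887400
step 5 [2.5y] bond c/2=3/400: DF=(1778259/2000000 − 3/400·(0.984600+0.971400+0.932800+0.887400))/(1+3/400) = 534/625 ≈ 0.854400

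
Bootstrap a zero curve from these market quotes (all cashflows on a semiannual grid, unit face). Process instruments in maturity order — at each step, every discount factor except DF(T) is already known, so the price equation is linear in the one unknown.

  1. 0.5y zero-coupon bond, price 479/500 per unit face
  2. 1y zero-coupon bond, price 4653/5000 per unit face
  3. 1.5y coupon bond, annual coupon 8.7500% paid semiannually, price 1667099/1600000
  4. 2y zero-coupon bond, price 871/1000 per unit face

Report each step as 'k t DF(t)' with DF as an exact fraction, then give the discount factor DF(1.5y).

1 1/2 479/500
2 1 4653/5000
3 3/2 9191/10000
4 2 871/1000
DF(1.5y) = 9191/10000 ≈ 0.919100

step 1 [0.5y] zero: DF = P = 479/500 ≈ 0.958000
step 2 [1y] zero: DF = P = 4653/5000 ≈ 0.930600
step 3 [1.5y] bond c/2=7/160: DF=(1667099/1600000 − 7/160·(0.958000+0.930600))/(1+7/160) = 9191/10000 ≈ 0.919100
step 4 [2y] zero: DF = P = 871/1000 ≈ 0.871000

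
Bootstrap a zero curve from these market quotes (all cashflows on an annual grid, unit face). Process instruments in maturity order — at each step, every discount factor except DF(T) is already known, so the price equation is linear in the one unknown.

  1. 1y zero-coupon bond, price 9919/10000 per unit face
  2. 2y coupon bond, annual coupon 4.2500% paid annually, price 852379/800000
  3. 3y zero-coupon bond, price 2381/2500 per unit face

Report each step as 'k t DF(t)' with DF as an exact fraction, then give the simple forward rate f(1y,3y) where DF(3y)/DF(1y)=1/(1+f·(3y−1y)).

step 1 [1y] zero: DF = P = 9919/10000 ≈ 0.991900
step 2 [2y] bond c/1=17/400: DF=(852379/800000 − 17/400·(0.991900))/(1+17/400) = 1227/1250 ≈ 0.981600
step 3 [3y] zero: DF = P = 2381/2500 ≈ 0.952400

1 1 9919/10000
2 2 1227/1250
3 3 2381/2500
f(1y,3y) = ((9919/10000)/(2381/2500) − 1)/(2) = 395/19048 ≈ 2.0737%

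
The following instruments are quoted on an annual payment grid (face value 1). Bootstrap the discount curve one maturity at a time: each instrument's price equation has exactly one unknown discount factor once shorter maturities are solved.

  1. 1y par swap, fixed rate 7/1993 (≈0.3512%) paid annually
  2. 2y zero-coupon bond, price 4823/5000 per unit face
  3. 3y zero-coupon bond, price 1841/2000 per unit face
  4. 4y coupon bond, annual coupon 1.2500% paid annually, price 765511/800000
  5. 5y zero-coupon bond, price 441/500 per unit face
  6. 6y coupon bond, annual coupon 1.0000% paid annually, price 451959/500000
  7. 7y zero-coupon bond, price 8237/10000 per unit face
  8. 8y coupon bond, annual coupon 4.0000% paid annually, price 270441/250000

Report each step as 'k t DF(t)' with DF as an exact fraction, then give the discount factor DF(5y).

1 1 1993/2000
2 2 4823/5000
3 3 1841/2000
4 4 1819/2000
5 5 441/500
6 6 8487/10000
7 7 8237/10000
8 8 7961/10000
DF(5y) = 441/500 ≈ 0.882000

step 1 [1y] swap r/1=7/1993: DF=(1 − 7/1993·(0))/(1+7/1993) = 1993/2000 ≈ 0.996500
step 2 [2y] zero: DF = P = 4823/5000 ≈ 0.964600
step 3 [3y] zero: DF = P = 1841/2000 ≈ 0.920500
step 4 [4y] bond c/1=1/80: DF=(765511/800000 − 1/80·(0.996500+0.964600+0.920500))/(1+1/80) = 1819/2000 ≈ 0.909500
step 5 [5y] zero: DF = P = 441/500 ≈ 0.882000
step 6 [6y] bond c/1=1/100: DF=(451959/500000 − 1/100·(0.996500+0.964600+0.920500+0.909500+0.882000))/(1+1/100) = 8487/10000 ≈ 0.848700
step 7 [7y] zero: DF = P = 8237/10000 ≈ 0.823700
step 8 [8y] bond c/1=1/25: DF=(270441/250000 − 1/25·(0.996500+0.964600+0.920500+0.909500+0.882000+0.848700+0.823700))/(1+1/25) = 7961/10000 ≈ 0.796100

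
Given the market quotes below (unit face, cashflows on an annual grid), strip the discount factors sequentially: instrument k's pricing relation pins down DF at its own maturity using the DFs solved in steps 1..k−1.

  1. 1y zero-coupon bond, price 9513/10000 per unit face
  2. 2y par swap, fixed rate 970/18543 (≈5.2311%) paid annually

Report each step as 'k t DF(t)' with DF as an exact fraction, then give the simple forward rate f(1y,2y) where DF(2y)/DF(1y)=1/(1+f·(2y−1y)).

step 1 [1y] zero: DF = P = 9513/10000 ≈ 0.951300
step 2 [2y] swap r/1=970/18543: DF=(1 − 970/18543·(0.951300))/(1+970/18543) = 903/1000 ≈ 0.903000

1 1 9513/10000
2 2 903/1000
f(1y,2y) = ((9513/10000)/(903/1000) − 1)/(1) = 23/430 ≈ 5.3488%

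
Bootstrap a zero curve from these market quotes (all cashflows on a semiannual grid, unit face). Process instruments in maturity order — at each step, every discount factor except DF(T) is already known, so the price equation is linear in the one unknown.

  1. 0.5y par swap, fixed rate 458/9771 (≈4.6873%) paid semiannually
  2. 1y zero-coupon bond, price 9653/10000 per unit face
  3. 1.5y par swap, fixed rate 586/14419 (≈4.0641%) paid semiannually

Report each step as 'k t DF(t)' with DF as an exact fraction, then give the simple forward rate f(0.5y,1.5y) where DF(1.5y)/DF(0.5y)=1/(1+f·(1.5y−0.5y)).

step 1 [0.5y] swap r/2=229/9771: DF=(1 − 229/9771·(0))/(1+229/9771) = 9771/10000 ≈ 0.977100
step 2 [1y] zero: DF = P = 9653/10000 ≈ 0.965300
step 3 [1.5y] swap r/2=293/14419: DF=(1 − 293/14419·(0.977100+0.965300))/(1+293/14419) = 4707/5000 ≈ 0.941400

1 1/2 9771/10000
2 1 9653/10000
3 3/2 4707/5000
f(0.5y,1.5y) = ((9771/10000)/(4707/5000) − 1)/(1) = 119/3138 ≈ 3.7922%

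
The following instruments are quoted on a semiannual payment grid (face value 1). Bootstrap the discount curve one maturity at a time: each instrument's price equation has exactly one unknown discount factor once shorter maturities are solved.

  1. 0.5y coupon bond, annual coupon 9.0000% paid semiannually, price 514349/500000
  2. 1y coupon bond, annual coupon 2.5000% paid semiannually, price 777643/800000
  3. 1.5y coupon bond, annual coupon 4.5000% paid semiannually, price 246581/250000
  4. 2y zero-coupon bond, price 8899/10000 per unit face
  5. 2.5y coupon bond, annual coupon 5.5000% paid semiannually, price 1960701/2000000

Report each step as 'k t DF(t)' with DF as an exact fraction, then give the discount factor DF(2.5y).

step 1 [0.5y] bond c/2=9/200: DF=(514349/500000 − 9/200·(0))/(1+9/200) = 2461/2500 ≈ 0.984400
step 2 [1y] bond c/2=1/80: DF=(777643/800000 − 1/80·(0.984400))/(1+1/80) = 9479/10000 ≈ 0.947900
step 3 [1.5y] bond c/2=9/400: DF=(246581/250000 − 9/400·(0.984400+0.947900))/(1+9/400) = 9221/10000 ≈ 0.922100
step 4 [2y] zero: DF = P = 8899/10000 ≈ 0.889900
step 5 [2.5y] bond c/2=11/400: DF=(1960701/2000000 − 11/400·(0.984400+0.947900+0.922100+0.889900))/(1+11/400) = 8539/10000 ≈ 0.853900

1 1/2 2461/2500
2 1 9479/10000
3 3/2 9221/10000
4 2 8899/10000
5 5/2 8539/10000
DF(2.5y) = 8539/10000 ≈ 0.853900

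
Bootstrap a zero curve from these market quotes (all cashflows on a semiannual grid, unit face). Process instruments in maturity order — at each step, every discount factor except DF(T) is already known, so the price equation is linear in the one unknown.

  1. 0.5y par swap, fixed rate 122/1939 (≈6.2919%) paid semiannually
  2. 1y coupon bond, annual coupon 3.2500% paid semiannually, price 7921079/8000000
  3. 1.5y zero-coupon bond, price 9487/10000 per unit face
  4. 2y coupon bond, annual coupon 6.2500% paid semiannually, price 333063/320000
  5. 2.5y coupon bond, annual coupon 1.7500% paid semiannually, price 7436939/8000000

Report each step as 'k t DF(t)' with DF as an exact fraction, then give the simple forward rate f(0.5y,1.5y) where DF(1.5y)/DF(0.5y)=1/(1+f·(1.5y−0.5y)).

step 1 [0.5y] swap r/2=61/1939: DF=(1 − 61/1939·(0))/(1+61/1939) = 1939/2000 ≈ 0.969500
step 2 [1y] bond c/2=13/800: DF=(7921079/8000000 − 13/800·(0.969500))/(1+13/800) = 2397/2500 ≈ 0.958800
step 3 [1.5y] zero: DF = P = 9487/10000 ≈ 0.948700
step 4 [2y] bond c/2=1/32: DF=(333063/320000 − 1/32·(0.969500+0.958800+0.948700))/(1+1/32) = 9221/10000 ≈ 0.922100
step 5 [2.5y] bond c/2=7/800: DF=(7436939/8000000 − 7/800·(0.969500+0.958800+0.948700+0.922100))/(1+7/800) = 4443/5000 ≈ 0.888600

1 1/2 1939/2000
2 1 2397/2500
3 3/2 9487/10000
4 2 9221/10000
5 5/2 4443/5000
f(0.5y,1.5y) = ((1939/2000)/(9487/10000) − 1)/(1) = 208/9487 ≈ 2.1925%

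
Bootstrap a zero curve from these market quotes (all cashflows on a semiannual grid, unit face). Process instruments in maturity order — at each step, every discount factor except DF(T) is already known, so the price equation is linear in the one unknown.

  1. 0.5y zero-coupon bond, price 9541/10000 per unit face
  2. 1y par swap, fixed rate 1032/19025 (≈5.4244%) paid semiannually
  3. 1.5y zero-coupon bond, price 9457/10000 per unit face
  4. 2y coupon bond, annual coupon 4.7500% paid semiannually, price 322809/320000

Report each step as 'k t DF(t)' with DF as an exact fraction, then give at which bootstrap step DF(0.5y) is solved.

1 1/2 9541/10000
2 1 2371/2500
3 3/2 9457/10000
4 2 9193/10000
DF(0.5y) is solved at step 1

step 1 [0.5y] zero: DF = P = 9541/10000 ≈ 0.954100
step 2 [1y] swap r/2=516/19025: DF=(1 − 516/19025·(0.954100))/(1+516/19025) = 2371/2500 ≈ 0.948400
step 3 [1.5y] zero: DF = P = 9457/10000 ≈ 0.945700
step 4 [2y] bond c/2=19/800: DF=(322809/320000 − 19/800·(0.954100+0.948400+0.945700))/(1+19/800) = 9193/10000 ≈ 0.919300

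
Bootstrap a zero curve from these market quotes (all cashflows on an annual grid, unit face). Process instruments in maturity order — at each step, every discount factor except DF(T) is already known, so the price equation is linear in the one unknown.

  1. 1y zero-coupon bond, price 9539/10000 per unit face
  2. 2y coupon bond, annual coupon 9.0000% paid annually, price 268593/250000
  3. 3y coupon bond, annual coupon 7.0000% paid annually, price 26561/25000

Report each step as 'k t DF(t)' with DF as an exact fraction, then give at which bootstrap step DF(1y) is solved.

1 1 9539/10000
2 2 9069/10000
3 3 1089/1250
DF(1y) is solved at step 1

step 1 [1y] zero: DF = P = 9539/10000 ≈ 0.953900
step 2 [2y] bond c/1=9/100: DF=(268593/250000 − 9/100·(0.953900))/(1+9/100) = 9069/10000 ≈ 0.906900
step 3 [3y] bond c/1=7/100: DF=(26561/25000 − 7/100·(0.953900+0.906900))/(1+7/100) = 1089/1250 ≈ 0.871200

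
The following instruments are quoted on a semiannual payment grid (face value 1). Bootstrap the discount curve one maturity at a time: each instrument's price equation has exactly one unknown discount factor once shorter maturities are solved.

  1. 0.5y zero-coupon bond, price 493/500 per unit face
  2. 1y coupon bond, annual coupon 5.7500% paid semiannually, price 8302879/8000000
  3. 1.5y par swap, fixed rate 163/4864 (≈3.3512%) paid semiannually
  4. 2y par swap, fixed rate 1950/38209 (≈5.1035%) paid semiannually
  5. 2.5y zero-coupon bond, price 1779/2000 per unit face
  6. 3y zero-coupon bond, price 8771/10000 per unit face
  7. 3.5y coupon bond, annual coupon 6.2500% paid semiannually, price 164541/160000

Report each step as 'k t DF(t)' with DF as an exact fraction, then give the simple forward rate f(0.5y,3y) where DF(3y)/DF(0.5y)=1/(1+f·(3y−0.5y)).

step 1 [0.5y] zero: DF = P = 493/500 ≈ 0.986000
step 2 [1y] bond c/2=23/800: DF=(8302879/8000000 − 23/800·(0.986000))/(1+23/800) = 9813/10000 ≈ 0.981300
step 3 [1.5y] swap r/2=163/9728: DF=(1 − 163/9728·(0.986000+0.981300))/(1+163/9728) = 9511/10000 ≈ 0.951100
step 4 [2y] swap r/2=975/38209: DF=(1 − 975/38209·(0.986000+0.981300+0.951100))/(1+975/38209) = 361/400 ≈ 0.902500
step 5 [2.5y] zero: DF = P = 1779/2000 ≈ 0.889500
step 6 [3y] zero: DF = P = 8771/10000 ≈ 0.877100
step 7 [3.5y] bond c/2=1/32: DF=(164541/160000 − 1/32·(0.986000+0.981300+0.951100+0.902500+0.889500+0.877100))/(1+1/32) = 8279/10000 ≈ 0.827900

1 1/2 493/500
2 1 9813/10000
3 3/2 9511/10000
4 2 361/400
5 5/2 1779/2000
6 3 8771/10000
7 7/2 8279/10000
f(0.5y,3y) = ((493/500)/(8771/10000) − 1)/(5/2) = 2178/43855 ≈ 4.9664%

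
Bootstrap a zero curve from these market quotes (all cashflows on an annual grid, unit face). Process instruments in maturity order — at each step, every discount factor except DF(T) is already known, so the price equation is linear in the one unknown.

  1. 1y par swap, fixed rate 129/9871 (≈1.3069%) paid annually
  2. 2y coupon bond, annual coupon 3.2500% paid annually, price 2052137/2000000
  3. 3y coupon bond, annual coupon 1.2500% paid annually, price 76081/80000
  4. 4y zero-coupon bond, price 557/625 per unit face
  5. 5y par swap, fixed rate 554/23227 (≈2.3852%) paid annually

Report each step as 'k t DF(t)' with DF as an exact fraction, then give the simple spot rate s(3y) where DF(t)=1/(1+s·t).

1 1 9871/10000
2 2 9627/10000
3 3 572/625
4 4 557/625
5 5 2223/2500
s(3y) = (1/(572/625) − 1)/(3) = 53/1716 ≈ 3.0886%

step 1 [1y] swap r/1=129/9871: DF=(1 − 129/9871·(0))/(1+129/9871) = 9871/10000 ≈ 0.987100
step 2 [2y] bond c/1=13/400: DF=(2052137/2000000 − 13/400·(0.987100))/(1+13/400) = 9627/10000 ≈ 0.962700
step 3 [3y] bond c/1=1/80: DF=(76081/80000 − 1/80·(0.987100+0.962700))/(1+1/80) = 572/625 ≈ 0.915200
step 4 [4y] zero: DF = P = 557/625 ≈ 0.891200
step 5 [5y] swap r/1=554/23227: DF=(1 − 554/23227·(0.987100+0.962700+0.915200+0.891200))/(1+554/23227) = 2223/2500 ≈ 0.889200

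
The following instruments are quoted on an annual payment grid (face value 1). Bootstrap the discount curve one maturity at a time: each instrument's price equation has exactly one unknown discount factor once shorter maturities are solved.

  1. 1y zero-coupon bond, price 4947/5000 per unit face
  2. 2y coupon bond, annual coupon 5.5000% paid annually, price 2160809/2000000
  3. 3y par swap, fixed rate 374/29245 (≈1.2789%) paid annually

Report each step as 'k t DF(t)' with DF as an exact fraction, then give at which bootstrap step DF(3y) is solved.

1 1 4947/5000
2 2 389/400
3 3 4813/5000
DF(3y) is solved at step 3

step 1 [1y] zero: DF = P = 4947/5000 ≈ 0.989400
step 2 [2y] bond c/1=11/200: DF=(2160809/2000000 − 11/200·(0.989400))/(1+11/200) = 389/400 ≈ 0.972500
step 3 [3y] swap r/1=374/29245: DF=(1 − 374/29245·(0.989400+0.972500))/(1+374/29245) = 4813/5000 ≈ 0.962600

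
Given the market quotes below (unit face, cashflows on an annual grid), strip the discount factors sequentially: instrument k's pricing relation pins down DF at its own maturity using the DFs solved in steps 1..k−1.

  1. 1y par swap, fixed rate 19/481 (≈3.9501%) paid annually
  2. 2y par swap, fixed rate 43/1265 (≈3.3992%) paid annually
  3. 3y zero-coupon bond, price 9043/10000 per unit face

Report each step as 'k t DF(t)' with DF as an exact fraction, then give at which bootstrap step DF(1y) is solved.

step 1 [1y] swap r/1=19/481: DF=(1 − 19/481·(0))/(1+19/481) = 481/500 ≈ 0.962000
step 2 [2y] swap r/1=43/1265: DF=(1 − 43/1265·(0.962000))/(1+43/1265) = 1871/2000 ≈ 0.935500
step 3 [3y] zero: DF = P = 9043/10000 ≈ 0.904300

1 1 481/500
2 2 1871/2000
3 3 9043/10000
DF(1y) is solved at step 1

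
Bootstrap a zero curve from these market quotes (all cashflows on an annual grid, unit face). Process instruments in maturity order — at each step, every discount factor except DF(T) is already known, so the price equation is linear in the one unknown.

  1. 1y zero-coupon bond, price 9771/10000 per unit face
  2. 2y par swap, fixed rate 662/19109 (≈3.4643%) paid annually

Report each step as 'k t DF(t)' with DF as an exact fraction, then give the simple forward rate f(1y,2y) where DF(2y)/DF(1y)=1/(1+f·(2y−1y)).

step 1 [1y] zero: DF = P = 9771/10000 ≈ 0.977100
step 2 [2y] swap r/1=662/19109: DF=(1 − 662/19109·(0.977100))/(1+662/19109) = 4669/5000 ≈ 0.933800

1 1 9771/10000
2 2 4669/5000
f(1y,2y) = ((9771/10000)/(4669/5000) − 1)/(1) = 433/9338 ≈ 4.6370%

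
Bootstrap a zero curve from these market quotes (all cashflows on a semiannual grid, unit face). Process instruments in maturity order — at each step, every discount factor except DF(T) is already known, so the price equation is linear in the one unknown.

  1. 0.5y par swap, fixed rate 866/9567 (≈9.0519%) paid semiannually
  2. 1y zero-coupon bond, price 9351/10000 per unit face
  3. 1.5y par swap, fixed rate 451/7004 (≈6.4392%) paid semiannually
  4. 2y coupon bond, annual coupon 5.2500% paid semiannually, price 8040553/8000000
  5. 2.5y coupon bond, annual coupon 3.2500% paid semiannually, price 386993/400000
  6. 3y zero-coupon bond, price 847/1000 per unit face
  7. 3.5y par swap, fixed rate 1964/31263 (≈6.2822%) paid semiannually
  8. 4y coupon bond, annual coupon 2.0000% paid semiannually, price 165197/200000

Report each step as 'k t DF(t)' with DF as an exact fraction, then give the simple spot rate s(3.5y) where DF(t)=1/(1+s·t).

1 1/2 9567/10000
2 1 9351/10000
3 3/2 4549/5000
4 2 9077/10000
5 5/2 8927/10000
6 3 847/1000
7 7/2 2009/2500
8 4 7559/10000
s(3.5y) = (1/(2009/2500) − 1)/(7/2) = 982/14063 ≈ 6.9829%

step 1 [0.5y] swap r/2=433/9567: DF=(1 − 433/9567·(0))/(1+433/9567) = 9567/10000 ≈ 0.956700
step 2 [1y] zero: DF = P = 9351/10000 ≈ 0.935100
step 3 [1.5y] swap r/2=451/14008: DF=(1 − 451/14008·(0.956700+0.935100))/(1+451/14008) = 4549/5000 ≈ 0.909800
step 4 [2y] bond c/2=21/800: DF=(8040553/8000000 − 21/800·(0.956700+0.935100+0.909800))/(1+21/800) = 9077/10000 ≈ 0.907700
step 5 [2.5y] bond c/2=13/800: DF=(386993/400000 − 13/800·(0.956700+0.935100+0.909800+0.907700))/(1+13/800) = 8927/10000 ≈ 0.892700
step 6 [3y] zero: DF = P = 847/1000 ≈ 0.847000
step 7 [3.5y] swap r/2=982/31263: DF=(1 − 982/31263·(0.956700+0.935100+0.909800+0.907700+0.892700+0.847000))/(1+982/31263) = 2009/2500 ≈ 0.803600
step 8 [4y] bond c/2=1/100: DF=(165197/200000 − 1/100·(0.956700+0.935100+0.909800+0.907700+0.892700+0.847000+0.803600))/(1+1/100) = 7559/10000 ≈ 0.755900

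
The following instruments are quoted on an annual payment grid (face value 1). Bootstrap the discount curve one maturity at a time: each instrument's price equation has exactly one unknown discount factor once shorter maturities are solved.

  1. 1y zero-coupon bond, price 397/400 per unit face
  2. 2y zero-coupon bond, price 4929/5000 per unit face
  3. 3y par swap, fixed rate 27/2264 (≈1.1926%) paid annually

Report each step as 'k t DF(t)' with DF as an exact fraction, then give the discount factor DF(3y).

step 1 [1y] zero: DF = P = 397/400 ≈ 0.992500
step 2 [2y] zero: DF = P = 4929/5000 ≈ 0.985800
step 3 [3y] swap r/1=27/2264: DF=(1 − 27/2264·(0.992500+0.985800))/(1+27/2264) = 9649/10000 ≈ 0.964900

1 1 397/400
2 2 4929/5000
3 3 9649/10000
DF(3y) = 9649/10000 ≈ 0.964900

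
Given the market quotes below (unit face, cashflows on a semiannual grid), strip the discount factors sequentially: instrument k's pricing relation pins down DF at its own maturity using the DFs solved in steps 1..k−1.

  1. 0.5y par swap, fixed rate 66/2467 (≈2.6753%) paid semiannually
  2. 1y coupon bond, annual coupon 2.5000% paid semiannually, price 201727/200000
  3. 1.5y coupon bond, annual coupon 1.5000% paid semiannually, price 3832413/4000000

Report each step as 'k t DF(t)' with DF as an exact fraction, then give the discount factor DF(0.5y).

step 1 [0.5y] swap r/2=33/2467: DF=(1 − 33/2467·(0))/(1+33/2467) = 2467/2500 ≈ 0.986800
step 2 [1y] bond c/2=1/80: DF=(201727/200000 − 1/80·(0.986800))/(1+1/80) = 123/125 ≈ 0.984000
step 3 [1.5y] bond c/2=3/400: DF=(3832413/4000000 − 3/400·(0.986800+0.984000))/(1+3/400) = 9363/10000 ≈ 0.936300

1 1/2 2467/2500
2 1 123/125
3 3/2 9363/10000
DF(0.5y) = 2467/2500 ≈ 0.986800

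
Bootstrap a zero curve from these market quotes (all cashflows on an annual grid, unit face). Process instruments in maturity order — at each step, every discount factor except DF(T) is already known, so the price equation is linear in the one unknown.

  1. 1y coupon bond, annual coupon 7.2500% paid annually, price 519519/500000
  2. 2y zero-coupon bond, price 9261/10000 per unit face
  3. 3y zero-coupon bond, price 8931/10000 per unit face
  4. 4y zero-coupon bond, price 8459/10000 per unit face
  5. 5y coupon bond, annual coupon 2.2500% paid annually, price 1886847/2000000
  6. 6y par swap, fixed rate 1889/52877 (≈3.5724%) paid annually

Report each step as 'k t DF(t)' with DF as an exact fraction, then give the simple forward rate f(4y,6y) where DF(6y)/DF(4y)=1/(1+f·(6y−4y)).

1 1 1211/1250
2 2 9261/10000
3 3 8931/10000
4 4 8459/10000
5 5 8427/10000
6 6 8111/10000
f(4y,6y) = ((8459/10000)/(8111/10000) − 1)/(2) = 174/8111 ≈ 2.1452%

step 1 [1y] bond c/1=29/400: DF=(519519/500000 − 29/400·(0))/(1+29/400) = 1211/1250 ≈ 0.968800
step 2 [2y] zero: DF = P = 9261/10000 ≈ 0.926100
step 3 [3y] zero: DF = P = 8931/10000 ≈ 0.893100
step 4 [4y] zero: DF = P = 8459/10000 ≈ 0.845900
step 5 [5y] bond c/1=9/400: DF=(1886847/2000000 − 9/400·(0.968800+0.926100+0.893100+0.845900))/(1+9/400) = 8427/10000 ≈ 0.842700
step 6 [6y] swap r/1=1889/52877: DF=(1 − 1889/52877·(0.968800+0.926100+0.893100+0.845900+0.842700))/(1+1889/52877) = 8111/10000 ≈ 0.811100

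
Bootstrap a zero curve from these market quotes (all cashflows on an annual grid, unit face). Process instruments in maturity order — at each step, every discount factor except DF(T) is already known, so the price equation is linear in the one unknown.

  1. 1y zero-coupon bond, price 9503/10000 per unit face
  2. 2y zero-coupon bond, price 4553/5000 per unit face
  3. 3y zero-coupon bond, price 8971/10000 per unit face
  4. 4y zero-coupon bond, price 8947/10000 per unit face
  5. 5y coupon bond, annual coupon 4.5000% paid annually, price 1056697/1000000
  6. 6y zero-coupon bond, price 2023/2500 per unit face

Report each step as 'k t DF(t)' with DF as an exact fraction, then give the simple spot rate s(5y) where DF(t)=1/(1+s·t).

1 1 9503/10000
2 2 4553/5000
3 3 8971/10000
4 4 8947/10000
5 5 8539/10000
6 6 2023/2500
s(5y) = (1/(8539/10000) − 1)/(5) = 1461/42695 ≈ 3.4219%

step 1 [1y] zero: DF = P = 9503/10000 ≈ 0.950300
step 2 [2y] zero: DF = P = 4553/5000 ≈ 0.910600
step 3 [3y] zero: DF = P = 8971/10000 ≈ 0.897100
step 4 [4y] zero: DF = P = 8947/10000 ≈ 0.894700
step 5 [5y] bond c/1=9/200: DF=(1056697/1000000 − 9/200·(0.950300+0.910600+0.897100+0.894700))/(1+9/200) = 8539/10000 ≈ 0.853900
step 6 [6y] zero: DF = P = 2023/2500 ≈ 0.809200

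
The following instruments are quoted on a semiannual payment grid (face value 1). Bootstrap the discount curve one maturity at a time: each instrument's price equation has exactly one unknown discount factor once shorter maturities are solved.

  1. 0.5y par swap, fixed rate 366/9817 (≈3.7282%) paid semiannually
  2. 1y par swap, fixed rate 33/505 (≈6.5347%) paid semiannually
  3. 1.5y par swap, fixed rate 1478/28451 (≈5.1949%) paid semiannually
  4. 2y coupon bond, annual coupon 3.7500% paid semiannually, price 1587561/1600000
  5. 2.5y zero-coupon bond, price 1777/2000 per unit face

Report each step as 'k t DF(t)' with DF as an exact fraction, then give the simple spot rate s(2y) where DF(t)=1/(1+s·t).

step 1 [0.5y] swap r/2=183/9817: DF=(1 − 183/9817·(0))/(1+183/9817) = 9817/10000 ≈ 0.981700
step 2 [1y] swap r/2=33/1010: DF=(1 − 33/1010·(0.981700))/(1+33/1010) = 9373/10000 ≈ 0.937300
step 3 [1.5y] swap r/2=739/28451: DF=(1 − 739/28451·(0.981700+0.937300))/(1+739/28451) = 9261/10000 ≈ 0.926100
step 4 [2y] bond c/2=3/160: DF=(1587561/1600000 − 3/160·(0.981700+0.937300+0.926100))/(1+3/160) = 576/625 ≈ 0.921600
step 5 [2.5y] zero: DF = P = 1777/2000 ≈ 0.888500

1 1/2 9817/10000
2 1 9373/10000
3 3/2 9261/10000
4 2 576/625
5 5/2 1777/2000
s(2y) = (1/(576/625) − 1)/(2) = 49/1152 ≈ 4.2535%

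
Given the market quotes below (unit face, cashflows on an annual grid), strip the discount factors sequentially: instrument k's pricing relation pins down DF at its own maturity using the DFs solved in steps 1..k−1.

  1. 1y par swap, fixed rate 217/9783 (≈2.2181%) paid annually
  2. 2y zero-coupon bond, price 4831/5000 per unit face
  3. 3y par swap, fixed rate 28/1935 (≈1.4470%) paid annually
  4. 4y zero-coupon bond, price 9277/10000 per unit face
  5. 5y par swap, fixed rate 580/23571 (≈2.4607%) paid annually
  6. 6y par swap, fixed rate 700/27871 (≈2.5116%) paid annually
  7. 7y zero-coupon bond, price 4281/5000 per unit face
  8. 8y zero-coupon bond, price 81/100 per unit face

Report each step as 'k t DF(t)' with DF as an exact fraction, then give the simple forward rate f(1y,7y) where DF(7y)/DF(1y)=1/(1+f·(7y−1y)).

step 1 [1y] swap r/1=217/9783: DF=(1 − 217/9783·(0))/(1+217/9783) = 9783/10000 ≈ 0.978300
step 2 [2y] zero: DF = P = 4831/5000 ≈ 0.966200
step 3 [3y] swap r/1=28/1935: DF=(1 − 28/1935·(0.978300+0.966200))/(1+28/1935) = 479/500 ≈ 0.958000
step 4 [4y] zero: DF = P = 9277/10000 ≈ 0.927700
step 5 [5y] swap r/1=580/23571: DF=(1 − 580/23571·(0.978300+0.966200+0.958000+0.927700))/(1+580/23571) = 221/250 ≈ 0.884000
step 6 [6y] swap r/1=700/27871: DF=(1 − 700/27871·(0.978300+0.966200+0.958000+0.927700+0.884000))/(1+700/27871) = 43/50 ≈ 0.860000
step 7 [7y] zero: DF = P = 4281/5000 ≈ 0.856200
step 8 [8y] zero: DF = P = 81/100 ≈ 0.810000

1 1 9783/10000
2 2 4831/5000
3 3 479/500
4 4 9277/10000
5 5 221/250
6 6 43/50
7 7 4281/5000
8 8 81/100
f(1y,7y) = ((9783/10000)/(4281/5000) − 1)/(6) = 407/17124 ≈ 2.3768%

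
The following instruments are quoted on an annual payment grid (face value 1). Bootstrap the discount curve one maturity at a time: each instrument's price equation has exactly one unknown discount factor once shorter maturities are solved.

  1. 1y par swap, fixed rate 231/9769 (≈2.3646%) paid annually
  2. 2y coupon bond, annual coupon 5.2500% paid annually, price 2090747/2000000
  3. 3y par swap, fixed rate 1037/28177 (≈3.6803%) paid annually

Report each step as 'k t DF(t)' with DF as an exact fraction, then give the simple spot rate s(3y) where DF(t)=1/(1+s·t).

step 1 [1y] swap r/1=231/9769: DF=(1 − 231/9769·(0))/(1+231/9769) = 9769/10000 ≈ 0.976900
step 2 [2y] bond c/1=21/400: DF=(2090747/2000000 − 21/400·(0.976900))/(1+21/400) = 1889/2000 ≈ 0.944500
step 3 [3y] swap r/1=1037/28177: DF=(1 − 1037/28177·(0.976900+0.944500))/(1+1037/28177) = 8963/10000 ≈ 0.896300

1 1 9769/10000
2 2 1889/2000
3 3 8963/10000
s(3y) = (1/(8963/10000) − 1)/(3) = 1037/26889 ≈ 3.8566%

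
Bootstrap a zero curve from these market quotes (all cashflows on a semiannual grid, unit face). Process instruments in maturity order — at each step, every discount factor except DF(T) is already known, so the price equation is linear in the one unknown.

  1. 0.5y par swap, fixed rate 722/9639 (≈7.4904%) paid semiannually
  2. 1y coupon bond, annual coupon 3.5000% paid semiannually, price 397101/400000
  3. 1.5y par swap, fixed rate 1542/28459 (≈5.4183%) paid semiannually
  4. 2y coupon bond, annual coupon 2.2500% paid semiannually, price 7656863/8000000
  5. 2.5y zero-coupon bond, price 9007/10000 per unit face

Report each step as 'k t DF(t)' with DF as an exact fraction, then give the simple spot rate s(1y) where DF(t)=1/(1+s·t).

1 1/2 9639/10000
2 1 9591/10000
3 3/2 9229/10000
4 2 2287/2500
5 5/2 9007/10000
s(1y) = (1/(9591/10000) − 1)/(1) = 409/9591 ≈ 4.2644%

step 1 [0.5y] swap r/2=361/9639: DF=(1 − 361/9639·(0))/(1+361/9639) = 9639/10000 ≈ 0.963900
step 2 [1y] bond c/2=7/400: DF=(397101/400000 − 7/400·(0.963900))/(1+7/400) = 9591/10000 ≈ 0.959100
step 3 [1.5y] swap r/2=771/28459: DF=(1 − 771/28459·(0.963900+0.959100))/(1+771/28459) = 9229/10000 ≈ 0.922900
step 4 [2y] bond c/2=9/800: DF=(7656863/8000000 − 9/800·(0.963900+0.959100+0.922900))/(1+9/800) = 2287/2500 ≈ 0.914800
step 5 [2.5y] zero: DF = P = 9007/10000 ≈ 0.900700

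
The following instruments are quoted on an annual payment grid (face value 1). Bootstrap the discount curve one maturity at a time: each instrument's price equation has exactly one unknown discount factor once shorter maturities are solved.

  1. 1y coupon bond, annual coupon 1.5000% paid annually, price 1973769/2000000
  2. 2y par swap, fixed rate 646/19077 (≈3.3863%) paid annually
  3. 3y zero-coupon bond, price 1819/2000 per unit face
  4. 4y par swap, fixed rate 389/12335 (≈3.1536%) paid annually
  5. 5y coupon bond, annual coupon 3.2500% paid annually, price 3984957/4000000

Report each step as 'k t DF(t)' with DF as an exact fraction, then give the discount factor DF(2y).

step 1 [1y] bond c/1=3/200: DF=(1973769/2000000 − 3/200·(0))/(1+3/200) = 9723/10000 ≈ 0.972300
step 2 [2y] swap r/1=646/19077: DF=(1 − 646/19077·(0.972300))/(1+646/19077) = 4677/5000 ≈ 0.935400
step 3 [3y] zero: DF = P = 1819/2000 ≈ 0.909500
step 4 [4y] swap r/1=389/12335: DF=(1 − 389/12335·(0.972300+0.935400+0.909500))/(1+389/12335) = 8833/10000 ≈ 0.883300
step 5 [5y] bond c/1=13/400: DF=(3984957/4000000 − 13/400·(0.972300+0.935400+0.909500+0.883300))/(1+13/400) = 2121/2500 ≈ 0.848400

1 1 9723/10000
2 2 4677/5000
3 3 1819/2000
4 4 8833/10000
5 5 2121/2500
DF(2y) = 4677/5000 ≈ 0.935400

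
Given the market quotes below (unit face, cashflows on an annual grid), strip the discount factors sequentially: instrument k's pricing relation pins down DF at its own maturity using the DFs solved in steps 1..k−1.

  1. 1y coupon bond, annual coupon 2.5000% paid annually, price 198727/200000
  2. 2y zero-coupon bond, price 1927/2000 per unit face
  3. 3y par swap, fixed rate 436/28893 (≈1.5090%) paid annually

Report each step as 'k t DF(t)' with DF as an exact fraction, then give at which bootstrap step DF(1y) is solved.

step 1 [1y] bond c/1=1/40: DF=(198727/200000 − 1/40·(0))/(1+1/40) = 4847/5000 ≈ 0.969400
step 2 [2y] zero: DF = P = 1927/2000 ≈ 0.963500
step 3 [3y] swap r/1=436/28893: DF=(1 − 436/28893·(0.969400+0.963500))/(1+436/28893) = 2391/2500 ≈ 0.956400

1 1 4847/5000
2 2 1927/2000
3 3 2391/2500
DF(1y) is solved at step 1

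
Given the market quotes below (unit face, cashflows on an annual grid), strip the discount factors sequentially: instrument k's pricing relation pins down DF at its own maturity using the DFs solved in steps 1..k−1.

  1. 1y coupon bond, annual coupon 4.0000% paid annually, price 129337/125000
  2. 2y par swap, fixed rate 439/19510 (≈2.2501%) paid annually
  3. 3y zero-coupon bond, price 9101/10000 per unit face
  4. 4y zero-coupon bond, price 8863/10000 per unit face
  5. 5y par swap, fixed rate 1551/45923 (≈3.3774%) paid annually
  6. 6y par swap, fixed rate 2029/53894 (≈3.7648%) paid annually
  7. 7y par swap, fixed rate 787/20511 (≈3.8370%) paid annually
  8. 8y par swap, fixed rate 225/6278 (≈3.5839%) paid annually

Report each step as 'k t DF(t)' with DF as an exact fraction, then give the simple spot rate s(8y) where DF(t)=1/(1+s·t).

1 1 9949/10000
2 2 9561/10000
3 3 9101/10000
4 4 8863/10000
5 5 8449/10000
6 6 7971/10000
7 7 7639/10000
8 8 301/400
s(8y) = (1/(301/400) − 1)/(8) = 99/2408 ≈ 4.1113%

step 1 [1y] bond c/1=1/25: DF=(129337/125000 − 1/25·(0))/(1+1/25) = 9949/10000 ≈ 0.994900
step 2 [2y] swap r/1=439/19510: DF=(1 − 439/19510·(0.994900))/(1+439/19510) = 9561/10000 ≈ 0.956100
step 3 [3y] zero: DF = P = 9101/10000 ≈ 0.910100
step 4 [4y] zero: DF = P = 8863/10000 ≈ 0.886300
step 5 [5y] swap r/1=1551/45923: DF=(1 − 1551/45923·(0.994900+0.956100+0.910100+0.886300))/(1+1551/45923) = 8449/10000 ≈ 0.844900
step 6 [6y] swap r/1=2029/53894: DF=(1 − 2029/53894·(0.994900+0.956100+0.910100+0.886300+0.844900))/(1+2029/53894) = 7971/10000 ≈ 0.797100
step 7 [7y] swap r/1=787/20511: DF=(1 − 787/20511·(0.994900+0.956100+0.910100+0.886300+0.844900+0.797100))/(1+787/20511) = 7639/10000 ≈ 0.763900
step 8 [8y] swap r/1=225/6278: DF=(1 − 225/6278·(0.994900+0.956100+0.910100+0.886300+0.844900+0.797100+0.763900))/(1+225/6278) = 301/400 ≈ 0.752500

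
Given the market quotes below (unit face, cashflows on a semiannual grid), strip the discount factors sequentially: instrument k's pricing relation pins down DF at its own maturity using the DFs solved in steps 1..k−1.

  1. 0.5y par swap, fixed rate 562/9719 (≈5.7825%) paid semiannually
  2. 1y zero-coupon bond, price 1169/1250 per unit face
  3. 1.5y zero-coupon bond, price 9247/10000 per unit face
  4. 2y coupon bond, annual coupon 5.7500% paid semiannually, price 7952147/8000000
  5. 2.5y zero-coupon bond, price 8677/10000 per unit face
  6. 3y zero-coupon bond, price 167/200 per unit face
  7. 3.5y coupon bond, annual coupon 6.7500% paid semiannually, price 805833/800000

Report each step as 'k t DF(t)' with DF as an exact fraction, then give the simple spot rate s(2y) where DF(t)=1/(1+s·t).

1 1/2 9719/10000
2 1 1169/1250
3 3/2 9247/10000
4 2 8871/10000
5 5/2 8677/10000
6 3 167/200
7 7/2 3987/5000
s(2y) = (1/(8871/10000) − 1)/(2) = 1129/17742 ≈ 6.3634%

step 1 [0.5y] swap r/2=281/9719: DF=(1 − 281/9719·(0))/(1+281/9719) = 9719/10000 ≈ 0.971900
step 2 [1y] zero: DF = P = 1169/1250 ≈ 0.935200
step 3 [1.5y] zero: DF = P = 9247/10000 ≈ 0.924700
step 4 [2y] bond c/2=23/800: DF=(7952147/8000000 − 23/800·(0.971900+0.935200+0.924700))/(1+23/800) = 8871/10000 ≈ 0.887100
step 5 [2.5y] zero: DF = P = 8677/10000 ≈ 0.867700
step 6 [3y] zero: DF = P = 167/200 ≈ 0.835000
step 7 [3.5y] bond c/2=27/800: DF=(805833/800000 − 27/800·(0.971900+0.935200+0.924700+0.887100+0.867700+0.835000))/(1+27/800) = 3987/5000 ≈ 0.797400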